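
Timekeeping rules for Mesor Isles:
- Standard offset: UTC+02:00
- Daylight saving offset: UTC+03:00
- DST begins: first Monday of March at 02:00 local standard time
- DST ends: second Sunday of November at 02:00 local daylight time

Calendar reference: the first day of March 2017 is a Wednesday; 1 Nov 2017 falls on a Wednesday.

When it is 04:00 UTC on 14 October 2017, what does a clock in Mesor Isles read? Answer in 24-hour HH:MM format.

07:00

1 March 2017 is a Wednesday, so the first Monday is March 6.
1 November 2017 is a Wednesday, so the first Sunday is November 5 and the second is November 12.
At the standard offset (UTC+02:00), 04:00 UTC + 2h = 06:00 Mesor Isles standard time.
Daylight saving runs 6 March – 12 November; the standard-time date in Mesor Isles, 14 October 2017, is inside that window, so Mesor Isles is at UTC+03:00.
04:00 UTC + 3h = 07:00 local.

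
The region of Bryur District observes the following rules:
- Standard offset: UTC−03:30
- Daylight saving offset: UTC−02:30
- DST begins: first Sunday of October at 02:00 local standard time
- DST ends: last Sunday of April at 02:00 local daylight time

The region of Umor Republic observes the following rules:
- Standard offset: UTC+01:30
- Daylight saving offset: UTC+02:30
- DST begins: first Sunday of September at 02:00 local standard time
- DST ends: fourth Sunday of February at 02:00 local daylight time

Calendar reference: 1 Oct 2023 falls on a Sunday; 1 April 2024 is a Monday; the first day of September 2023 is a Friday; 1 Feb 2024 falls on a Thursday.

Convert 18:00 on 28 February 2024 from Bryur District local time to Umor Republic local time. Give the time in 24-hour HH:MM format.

22:00

1 October 2023 is a Sunday, so the first Sunday is October 1.
1 April 2024 is a Monday, so Sundays fall on 7, 14, 21, 28; the last is April 28.
28 February 2024 lies within the daylight-saving period (1 October 2023 – 28 April 2024), so Bryur District is on daylight time, UTC−02:30.
18:00 Bryur District + 2h30m = 20:30 UTC.
1 September 2023 is a Friday, so the first Sunday is September 3.
1 February 2024 is a Thursday, so the first Sunday is February 4 and the fourth is February 25.
At the standard offset (UTC+01:30), 20:30 UTC + 1h30m = 22:00 Umor Republic standard time.
The standard-time date in Umor Republic, 28 February 2024, is outside the daylight-saving period (3 September 2023 – 25 February 2024), so Umor Republic is on standard time, UTC+01:30.
20:30 UTC + 1h30m = 22:00 Umor Republic.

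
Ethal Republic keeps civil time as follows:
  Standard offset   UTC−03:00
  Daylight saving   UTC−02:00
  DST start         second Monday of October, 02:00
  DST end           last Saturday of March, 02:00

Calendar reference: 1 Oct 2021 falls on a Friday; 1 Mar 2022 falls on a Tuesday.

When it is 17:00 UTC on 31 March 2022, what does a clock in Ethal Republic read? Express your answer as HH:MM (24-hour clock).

1 October 2021 is a Friday, so the first Monday is October 4 and the second is October 11.
1 March 2022 is a Tuesday, so Saturdays fall on 5, 12, 19, 26; the last is March 26.
At the standard offset (UTC−03:00), 17:00 UTC − 3h = 14:00 Ethal Republic standard time.
The standard-time date in Ethal Republic, 31 March 2022, is outside the daylight-saving period (11 October 2021 – 26 March 2022), so Ethal Republic is on standard time, UTC−03:00.
17:00 UTC − 3h = 14:00 local.

14:00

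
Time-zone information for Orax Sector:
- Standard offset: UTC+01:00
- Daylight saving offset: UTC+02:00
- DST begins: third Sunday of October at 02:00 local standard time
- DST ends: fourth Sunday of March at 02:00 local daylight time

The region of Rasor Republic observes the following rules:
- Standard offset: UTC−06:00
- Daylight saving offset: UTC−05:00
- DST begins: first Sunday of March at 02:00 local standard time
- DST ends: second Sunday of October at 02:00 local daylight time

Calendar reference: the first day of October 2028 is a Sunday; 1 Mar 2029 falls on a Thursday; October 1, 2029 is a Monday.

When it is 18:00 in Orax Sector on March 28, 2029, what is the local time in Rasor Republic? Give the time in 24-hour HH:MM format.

1 October 2028 is a Sunday, so the first Sunday is October 1 and the third is October 15.
1 March 2029 is a Thursday, so the first Sunday is March 4 and the fourth is March 25.
March 28, 2029 does not fall between 15 October 2028 and 25 March 2029, so daylight saving is not in effect and Orax Sector is at UTC+01:00.
18:00 Orax Sector − 1h = 17:00 UTC.
1 March 2029 is a Thursday, so the first Sunday is March 4.
1 October 2029 is a Monday, so the first Sunday is October 7 and the second is October 14.
At the standard offset (UTC−06:00), 17:00 UTC − 6h = 11:00 Rasor Republic standard time.
The standard-time date in Rasor Republic, March 28, 2029, falls between 4 March and 14 October, so daylight saving is in effect and Rasor Republic is at UTC−05:00.
17:00 UTC − 5h = 12:00 Rasor Republic.

12:00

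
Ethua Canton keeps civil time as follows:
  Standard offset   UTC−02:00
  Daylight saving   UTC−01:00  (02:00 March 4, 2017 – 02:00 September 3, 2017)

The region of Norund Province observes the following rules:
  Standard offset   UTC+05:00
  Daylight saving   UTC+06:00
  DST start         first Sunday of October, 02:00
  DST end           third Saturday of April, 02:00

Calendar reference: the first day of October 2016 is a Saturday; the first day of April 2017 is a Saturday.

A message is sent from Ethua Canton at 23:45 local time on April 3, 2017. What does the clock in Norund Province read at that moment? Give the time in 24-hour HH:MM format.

April 3, 2017 falls between 4 March and 3 September, so daylight saving is in effect and Ethua Canton is at UTC−01:00.
23:45 Ethua Canton + 1h = 00:45 UTC (rolling into the next day, 4 April 2017).
1 October 2016 is a Saturday, so the first Sunday is October 2.
1 April 2017 is a Saturday, so the first Saturday is April 1 and the third is April 15.
At the standard offset (UTC+05:00), 00:45 UTC + 5h = 05:45 Norund Province standard time.
Daylight saving runs 2 October 2016 – 15 April 2017; the standard-time date in Norund Province, April 4, 2017, is inside that window, so Norund Province is at UTC+06:00.
00:45 UTC + 6h = 06:45 Norund Province.

06:45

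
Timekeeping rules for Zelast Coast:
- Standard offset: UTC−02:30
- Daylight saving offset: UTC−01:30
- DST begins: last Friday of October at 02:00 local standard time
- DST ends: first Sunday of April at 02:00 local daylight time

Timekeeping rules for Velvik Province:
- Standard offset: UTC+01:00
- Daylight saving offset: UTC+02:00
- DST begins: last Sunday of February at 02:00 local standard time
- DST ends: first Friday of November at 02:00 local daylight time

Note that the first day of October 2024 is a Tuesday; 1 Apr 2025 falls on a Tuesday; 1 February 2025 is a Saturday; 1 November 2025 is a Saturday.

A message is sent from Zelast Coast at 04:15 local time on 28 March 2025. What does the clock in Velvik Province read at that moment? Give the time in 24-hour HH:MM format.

1 October 2024 is a Tuesday, so Fridays fall on 4, 11, 18, 25; the last is October 25.
1 April 2025 is a Tuesday, so the first Sunday is April 6.
Daylight saving runs 25 October 2024 – 6 April 2025; 28 March 2025 is inside that window, so Zelast Coast is at UTC−01:30.
04:15 Zelast Coast + 1h30m = 05:45 UTC.
1 February 2025 is a Saturday, so Sundays fall on 2, 9, 16, 23; the last is February 23.
1 November 2025 is a Saturday, so the first Friday is November 7.
At the standard offset (UTC+01:00), 05:45 UTC + 1h = 06:45 Velvik Province standard time.
Daylight saving runs 23 February – 7 November; the standard-time date in Velvik Province, 28 March 2025, is inside that window, so Velvik Province is at UTC+02:00.
05:45 UTC + 2h = 07:45 Velvik Province.

07:45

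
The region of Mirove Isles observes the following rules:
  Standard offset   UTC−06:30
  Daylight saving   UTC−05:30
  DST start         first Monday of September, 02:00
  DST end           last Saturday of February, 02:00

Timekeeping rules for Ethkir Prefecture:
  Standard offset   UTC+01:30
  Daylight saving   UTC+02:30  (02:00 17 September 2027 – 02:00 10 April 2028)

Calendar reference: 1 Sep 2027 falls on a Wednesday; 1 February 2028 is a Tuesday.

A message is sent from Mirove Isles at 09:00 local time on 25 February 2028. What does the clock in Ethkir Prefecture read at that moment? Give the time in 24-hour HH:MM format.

17:00

1 September 2027 is a Wednesday, so the first Monday is September 6.
1 February 2028 is a Tuesday, so Saturdays fall on 5, 12, 19, 26; the last is February 26.
Daylight saving runs 6 September 2027 – 26 February 2028; 25 February 2028 is inside that window, so Mirove Isles is at UTC−05:30.
09:00 Mirove Isles + 5h30m = 14:30 UTC.
At the standard offset (UTC+01:30), 14:30 UTC + 1h30m = 16:00 Ethkir Prefecture standard time.
The standard-time date in Ethkir Prefecture, 25 February 2028, lies within the daylight-saving period (17 September 2027 – 10 April 2028), so Ethkir Prefecture is on daylight time, UTC+02:30.
14:30 UTC + 2h30m = 17:00 Ethkir Prefecture.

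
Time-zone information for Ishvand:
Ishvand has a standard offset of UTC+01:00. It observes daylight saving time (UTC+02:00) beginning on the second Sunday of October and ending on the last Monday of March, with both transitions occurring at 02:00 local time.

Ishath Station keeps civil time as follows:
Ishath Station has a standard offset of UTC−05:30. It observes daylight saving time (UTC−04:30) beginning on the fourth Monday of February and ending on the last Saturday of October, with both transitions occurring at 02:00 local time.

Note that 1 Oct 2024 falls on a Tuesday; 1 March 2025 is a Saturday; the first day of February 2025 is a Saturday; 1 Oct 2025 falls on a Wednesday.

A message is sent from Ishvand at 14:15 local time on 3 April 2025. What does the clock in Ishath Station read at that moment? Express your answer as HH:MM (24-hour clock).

1 October 2024 is a Tuesday, so the first Sunday is October 6 and the second is October 13.
1 March 2025 is a Saturday, so Mondays fall on 3, 10, 17, 24, 31; the last is March 31.
3 April 2025 does not fall between 13 October 2024 and 31 March 2025, so daylight saving is not in effect and Ishvand is at UTC+01:00.
14:15 Ishvand − 1h = 13:15 UTC.
1 February 2025 is a Saturday, so the first Monday is February 3 and the fourth is February 24.
1 October 2025 is a Wednesday, so Saturdays fall on 4, 11, 18, 25; the last is October 25.
At the standard offset (UTC−05:30), 13:15 UTC − 5h30m = 07:45 Ishath Station standard time.
Daylight saving runs 24 February – 25 October; the standard-time date in Ishath Station, 3 April 2025, is inside that window, so Ishath Station is at UTC−04:30.
13:15 UTC − 4h30m = 08:45 Ishath Station.

08:45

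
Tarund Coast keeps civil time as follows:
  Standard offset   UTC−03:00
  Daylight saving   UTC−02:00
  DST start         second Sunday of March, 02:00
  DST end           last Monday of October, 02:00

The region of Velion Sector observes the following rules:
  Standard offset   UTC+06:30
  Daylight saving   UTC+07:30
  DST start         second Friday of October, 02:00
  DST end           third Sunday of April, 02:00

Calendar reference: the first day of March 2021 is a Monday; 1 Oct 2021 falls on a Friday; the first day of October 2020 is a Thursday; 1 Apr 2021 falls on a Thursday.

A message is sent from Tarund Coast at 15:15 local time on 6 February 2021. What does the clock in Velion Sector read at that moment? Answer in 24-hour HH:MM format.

1 March 2021 is a Monday, so the first Sunday is March 7 and the second is March 14.
1 October 2021 is a Friday, so Mondays fall on 4, 11, 18, 25; the last is October 25.
Daylight saving runs 14 March – 25 October; 6 February 2021 is outside that window, so Tarund Coast is on standard time at UTC−03:00.
15:15 Tarund Coast + 3h = 18:15 UTC.
1 October 2020 is a Thursday, so the first Friday is October 2 and the second is October 9.
1 April 2021 is a Thursday, so the first Sunday is April 4 and the third is April 18.
At the standard offset (UTC+06:30), 18:15 UTC + 6h30m = 00:45 Velion Sector standard time (rolling into the next day, 7 February 2021).
Daylight saving runs 9 October 2020 – 18 April 2021; the standard-time date in Velion Sector, 7 February 2021, is inside that window, so Velion Sector is at UTC+07:30.
18:15 UTC + 7h30m = 01:45 Velion Sector (rolling into the next day, 7 February 2021).

01:45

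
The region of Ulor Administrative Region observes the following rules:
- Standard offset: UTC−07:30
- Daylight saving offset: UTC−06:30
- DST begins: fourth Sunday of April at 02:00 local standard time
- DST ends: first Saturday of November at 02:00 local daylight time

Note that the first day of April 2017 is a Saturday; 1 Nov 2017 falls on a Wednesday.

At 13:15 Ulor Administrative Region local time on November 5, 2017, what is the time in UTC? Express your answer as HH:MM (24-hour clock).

1 April 2017 is a Saturday, so the first Sunday is April 2 and the fourth is April 23.
1 November 2017 is a Wednesday, so the first Saturday is November 4.
Daylight saving runs 23 April – 4 November; November 5, 2017 is outside that window, so Ulor Administrative Region is on standard time at UTC−07:30.
13:15 local + 7h30m = 20:45 UTC.

20:45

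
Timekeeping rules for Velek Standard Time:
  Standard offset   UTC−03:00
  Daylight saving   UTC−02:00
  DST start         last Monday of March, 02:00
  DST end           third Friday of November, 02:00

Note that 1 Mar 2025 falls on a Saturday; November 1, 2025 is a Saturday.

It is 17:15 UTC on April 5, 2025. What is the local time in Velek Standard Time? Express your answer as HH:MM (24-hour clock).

1 March 2025 is a Saturday, so Mondays fall on 3, 10, 17, 24, 31; the last is March 31.
1 November 2025 is a Saturday, so the first Friday is November 7 and the third is November 21.
At the standard offset (UTC−03:00), 17:15 UTC − 3h = 14:15 Velek Standard Time standard time.
Daylight saving runs 31 March – 21 November; the standard-time date in Velek Standard Time, April 5, 2025, is inside that window, so Velek Standard Time is at UTC−02:00.
17:15 UTC − 2h = 15:15 local.

15:15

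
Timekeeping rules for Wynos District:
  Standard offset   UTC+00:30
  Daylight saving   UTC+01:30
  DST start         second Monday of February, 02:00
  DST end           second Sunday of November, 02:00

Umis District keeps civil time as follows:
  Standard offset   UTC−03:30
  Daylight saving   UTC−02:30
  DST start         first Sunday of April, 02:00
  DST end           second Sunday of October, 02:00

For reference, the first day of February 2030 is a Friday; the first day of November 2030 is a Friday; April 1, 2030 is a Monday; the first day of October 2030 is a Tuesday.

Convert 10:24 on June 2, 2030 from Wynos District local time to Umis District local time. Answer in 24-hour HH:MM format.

06:24

1 February 2030 is a Friday, so the first Monday is February 4 and the second is February 11.
1 November 2030 is a Friday, so the first Sunday is November 3 and the second is November 10.
Daylight saving runs 11 February – 10 November; June 2, 2030 is inside that window, so Wynos District is at UTC+01:30.
10:24 Wynos District − 1h30m = 08:54 UTC.
1 April 2030 is a Monday, so the first Sunday is April 7.
1 October 2030 is a Tuesday, so the first Sunday is October 6 and the second is October 13.
At the standard offset (UTC−03:30), 08:54 UTC − 3h30m = 05:24 Umis District standard time.
The standard-time date in Umis District, June 2, 2030, lies within the daylight-saving period (7 April – 13 October), so Umis District is on daylight time, UTC−02:30.
08:54 UTC − 2h30m = 06:24 Umis District.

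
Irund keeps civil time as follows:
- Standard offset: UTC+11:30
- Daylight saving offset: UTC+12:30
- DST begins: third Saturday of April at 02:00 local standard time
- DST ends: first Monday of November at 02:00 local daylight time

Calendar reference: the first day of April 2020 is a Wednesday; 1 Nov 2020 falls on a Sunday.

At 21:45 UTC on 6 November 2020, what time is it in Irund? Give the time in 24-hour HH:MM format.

1 April 2020 is a Wednesday, so the first Saturday is April 4 and the third is April 18.
1 November 2020 is a Sunday, so the first Monday is November 2.
At the standard offset (UTC+11:30), 21:45 UTC + 11h30m = 09:15 Irund standard time (rolling into the next day, 7 November 2020).
Daylight saving runs 18 April – 2 November; the standard-time date in Irund, 7 November 2020, is outside that window, so Irund is on standard time at UTC+11:30.
21:45 UTC + 11h30m = 09:15 local (rolling into the next day, 7 November 2020).

09:15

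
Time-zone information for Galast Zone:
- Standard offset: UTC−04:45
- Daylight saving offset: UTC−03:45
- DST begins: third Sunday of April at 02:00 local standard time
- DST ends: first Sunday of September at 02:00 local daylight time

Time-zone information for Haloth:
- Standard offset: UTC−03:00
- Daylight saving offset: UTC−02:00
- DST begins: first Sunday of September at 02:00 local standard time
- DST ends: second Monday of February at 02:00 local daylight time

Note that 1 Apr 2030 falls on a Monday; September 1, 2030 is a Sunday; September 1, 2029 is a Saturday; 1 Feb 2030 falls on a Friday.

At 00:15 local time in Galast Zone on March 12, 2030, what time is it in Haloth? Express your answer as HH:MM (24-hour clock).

02:00

1 April 2030 is a Monday, so the first Sunday is April 7 and the third is April 21.
1 September 2030 is a Sunday, so the first Sunday is September 1.
Daylight saving runs 21 April – 1 September; March 12, 2030 is outside that window, so Galast Zone is on standard time at UTC−04:45.
00:15 Galast Zone + 4h45m = 05:00 UTC.
1 September 2029 is a Saturday, so the first Sunday is September 2.
1 February 2030 is a Friday, so the first Monday is February 4 and the second is February 11.
At the standard offset (UTC−03:00), 05:00 UTC − 3h = 02:00 Haloth standard time.
Daylight saving runs 2 September 2029 – 11 February 2030; the standard-time date in Haloth, March 12, 2030, is outside that window, so Haloth is on standard time at UTC−03:00.
05:00 UTC − 3h = 02:00 Haloth.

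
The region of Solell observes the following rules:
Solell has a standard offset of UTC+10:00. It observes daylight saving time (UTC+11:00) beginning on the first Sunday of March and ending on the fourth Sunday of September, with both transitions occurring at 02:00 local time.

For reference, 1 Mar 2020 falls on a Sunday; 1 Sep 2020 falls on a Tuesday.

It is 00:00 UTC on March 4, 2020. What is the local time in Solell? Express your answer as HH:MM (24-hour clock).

1 March 2020 is a Sunday, so the first Sunday is March 1.
1 September 2020 is a Tuesday, so the first Sunday is September 6 and the fourth is September 27.
At the standard offset (UTC+10:00), 00:00 UTC + 10h = 10:00 Solell standard time.
Daylight saving runs 1 March – 27 September; the standard-time date in Solell, March 4, 2020, is inside that window, so Solell is at UTC+11:00.
00:00 UTC + 11h = 11:00 local.

11:00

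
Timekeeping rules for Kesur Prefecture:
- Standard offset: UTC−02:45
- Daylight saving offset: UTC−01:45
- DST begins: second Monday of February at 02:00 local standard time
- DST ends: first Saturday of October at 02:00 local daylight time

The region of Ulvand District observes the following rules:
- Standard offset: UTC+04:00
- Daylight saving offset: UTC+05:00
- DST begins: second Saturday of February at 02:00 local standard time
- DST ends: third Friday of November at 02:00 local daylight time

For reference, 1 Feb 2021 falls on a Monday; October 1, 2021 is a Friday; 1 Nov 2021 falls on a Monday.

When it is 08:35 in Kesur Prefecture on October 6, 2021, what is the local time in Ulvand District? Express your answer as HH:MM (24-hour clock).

1 February 2021 is a Monday, so the first Monday is February 1 and the second is February 8.
1 October 2021 is a Friday, so the first Saturday is October 2.
October 6, 2021 is outside the daylight-saving period (8 February – 2 October), so Kesur Prefecture is on standard time, UTC−02:45.
08:35 Kesur Prefecture + 2h45m = 11:20 UTC.
1 February 2021 is a Monday, so the first Saturday is February 6 and the second is February 13.
1 November 2021 is a Monday, so the first Friday is November 5 and the third is November 19.
At the standard offset (UTC+04:00), 11:20 UTC + 4h = 15:20 Ulvand District standard time.
The standard-time date in Ulvand District, October 6, 2021, lies within the daylight-saving period (13 February – 19 November), so Ulvand District is on daylight time, UTC+05:00.
11:20 UTC + 5h = 16:20 Ulvand District.

16:20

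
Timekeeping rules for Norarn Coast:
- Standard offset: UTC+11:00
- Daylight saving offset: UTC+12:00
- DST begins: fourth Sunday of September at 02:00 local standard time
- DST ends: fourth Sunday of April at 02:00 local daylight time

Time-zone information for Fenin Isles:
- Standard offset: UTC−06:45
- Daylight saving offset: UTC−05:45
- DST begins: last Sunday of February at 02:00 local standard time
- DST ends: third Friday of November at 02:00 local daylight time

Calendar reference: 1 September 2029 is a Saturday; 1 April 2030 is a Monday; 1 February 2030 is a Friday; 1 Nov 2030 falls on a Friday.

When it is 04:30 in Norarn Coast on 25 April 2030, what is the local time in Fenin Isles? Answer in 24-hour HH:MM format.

10:45

1 September 2029 is a Saturday, so the first Sunday is September 2 and the fourth is September 23.
1 April 2030 is a Monday, so the first Sunday is April 7 and the fourth is April 28.
25 April 2030 lies within the daylight-saving period (23 September 2029 – 28 April 2030), so Norarn Coast is on daylight time, UTC+12:00.
04:30 Norarn Coast − 12h = 16:30 UTC (rolling into the previous day, 24 April 2030).
1 February 2030 is a Friday, so Sundays fall on 3, 10, 17, 24; the last is February 24.
1 November 2030 is a Friday, so the first Friday is November 1 and the third is November 15.
At the standard offset (UTC−06:45), 16:30 UTC − 6h45m = 09:45 Fenin Isles standard time.
The standard-time date in Fenin Isles, 24 April 2030, falls between 24 February and 15 November, so daylight saving is in effect and Fenin Isles is at UTC−05:45.
16:30 UTC − 5h45m = 10:45 Fenin Isles.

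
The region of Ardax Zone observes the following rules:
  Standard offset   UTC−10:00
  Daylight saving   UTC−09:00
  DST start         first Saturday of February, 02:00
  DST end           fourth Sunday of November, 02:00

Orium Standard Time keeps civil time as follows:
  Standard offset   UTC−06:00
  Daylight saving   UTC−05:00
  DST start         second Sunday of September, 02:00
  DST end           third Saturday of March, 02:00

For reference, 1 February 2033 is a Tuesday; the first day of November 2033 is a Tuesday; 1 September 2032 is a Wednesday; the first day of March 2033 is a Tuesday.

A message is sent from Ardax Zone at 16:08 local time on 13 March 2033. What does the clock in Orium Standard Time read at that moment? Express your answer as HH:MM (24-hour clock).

20:08

1 February 2033 is a Tuesday, so the first Saturday is February 5.
1 November 2033 is a Tuesday, so the first Sunday is November 6 and the fourth is November 27.
Daylight saving runs 5 February – 27 November; 13 March 2033 is inside that window, so Ardax Zone is at UTC−09:00.
16:08 Ardax Zone + 9h = 01:08 UTC (rolling into the next day, 14 March 2033).
1 September 2032 is a Wednesday, so the first Sunday is September 5 and the second is September 12.
1 March 2033 is a Tuesday, so the first Saturday is March 5 and the third is March 19.
At the standard offset (UTC−06:00), 01:08 UTC − 6h = 19:08 Orium Standard Time standard time (rolling into the previous day, 13 March 2033).
The standard-time date in Orium Standard Time, 13 March 2033, falls between 12 September 2032 and 19 March 2033, so daylight saving is in effect and Orium Standard Time is at UTC−05:00.
01:08 UTC − 5h = 20:08 Orium Standard Time (rolling into the previous day, 13 March 2033).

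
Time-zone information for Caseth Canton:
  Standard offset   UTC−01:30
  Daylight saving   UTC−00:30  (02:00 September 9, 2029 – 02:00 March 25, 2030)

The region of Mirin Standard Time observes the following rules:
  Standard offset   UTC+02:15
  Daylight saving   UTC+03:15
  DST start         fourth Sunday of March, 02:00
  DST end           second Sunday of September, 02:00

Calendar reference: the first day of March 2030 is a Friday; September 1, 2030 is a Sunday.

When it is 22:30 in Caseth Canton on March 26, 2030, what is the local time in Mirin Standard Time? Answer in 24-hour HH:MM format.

03:15

March 26, 2030 does not fall between 9 September 2029 and 25 March 2030, so daylight saving is not in effect and Caseth Canton is at UTC−01:30.
22:30 Caseth Canton + 1h30m = 00:00 UTC (rolling into the next day, 27 March 2030).
1 March 2030 is a Friday, so the first Sunday is March 3 and the fourth is March 24.
1 September 2030 is a Sunday, so the first Sunday is September 1 and the second is September 8.
At the standard offset (UTC+02:15), 00:00 UTC + 2h15m = 02:15 Mirin Standard Time standard time.
The standard-time date in Mirin Standard Time, March 27, 2030, lies within the daylight-saving period (24 March – 8 September), so Mirin Standard Time is on daylight time, UTC+03:15.
00:00 UTC + 3h15m = 03:15 Mirin Standard Time.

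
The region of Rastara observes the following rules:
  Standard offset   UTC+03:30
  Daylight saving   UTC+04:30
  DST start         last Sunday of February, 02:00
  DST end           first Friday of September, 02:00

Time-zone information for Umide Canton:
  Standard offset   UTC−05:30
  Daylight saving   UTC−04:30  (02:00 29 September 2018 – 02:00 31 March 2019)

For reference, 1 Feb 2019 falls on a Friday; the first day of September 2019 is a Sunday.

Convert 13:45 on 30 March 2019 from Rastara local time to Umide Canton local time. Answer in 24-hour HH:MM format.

04:45

1 February 2019 is a Friday, so Sundays fall on 3, 10, 17, 24; the last is February 24.
1 September 2019 is a Sunday, so the first Friday is September 6.
Daylight saving runs 24 February – 6 September; 30 March 2019 is inside that window, so Rastara is at UTC+04:30.
13:45 Rastara − 4h30m = 09:15 UTC.
At the standard offset (UTC−05:30), 09:15 UTC − 5h30m = 03:45 Umide Canton standard time.
Daylight saving runs 29 September 2018 – 31 March 2019; the standard-time date in Umide Canton, 30 March 2019, is inside that window, so Umide Canton is at UTC−04:30.
09:15 UTC − 4h30m = 04:45 Umide Canton.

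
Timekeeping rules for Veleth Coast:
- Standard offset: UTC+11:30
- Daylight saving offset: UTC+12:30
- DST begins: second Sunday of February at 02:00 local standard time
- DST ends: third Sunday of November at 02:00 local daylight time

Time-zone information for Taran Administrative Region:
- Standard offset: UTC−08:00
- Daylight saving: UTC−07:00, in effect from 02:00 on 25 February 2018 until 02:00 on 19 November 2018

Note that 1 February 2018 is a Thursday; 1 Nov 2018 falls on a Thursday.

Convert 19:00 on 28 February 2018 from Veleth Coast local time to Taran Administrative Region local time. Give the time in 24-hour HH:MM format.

1 February 2018 is a Thursday, so the first Sunday is February 4 and the second is February 11.
1 November 2018 is a Thursday, so the first Sunday is November 4 and the third is November 18.
28 February 2018 falls between 11 February and 18 November, so daylight saving is in effect and Veleth Coast is at UTC+12:30.
19:00 Veleth Coast − 12h30m = 06:30 UTC.
At the standard offset (UTC−08:00), 06:30 UTC − 8h = 22:30 Taran Administrative Region standard time (rolling into the previous day, 27 February 2018).
The standard-time date in Taran Administrative Region, 27 February 2018, falls between 25 February and 19 November, so daylight saving is in effect and Taran Administrative Region is at UTC−07:00.
06:30 UTC − 7h = 23:30 Taran Administrative Region (rolling into the previous day, 27 February 2018).

23:30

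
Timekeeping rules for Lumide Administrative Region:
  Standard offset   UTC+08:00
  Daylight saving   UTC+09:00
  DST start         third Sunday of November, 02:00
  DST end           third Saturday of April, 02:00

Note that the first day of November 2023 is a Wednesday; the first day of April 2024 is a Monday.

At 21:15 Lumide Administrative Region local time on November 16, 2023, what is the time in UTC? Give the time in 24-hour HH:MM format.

13:15

1 November 2023 is a Wednesday, so the first Sunday is November 5 and the third is November 19.
1 April 2024 is a Monday, so the first Saturday is April 6 and the third is April 20.
Daylight saving runs 19 November 2023 – 20 April 2024; November 16, 2023 is outside that window, so Lumide Administrative Region is on standard time at UTC+08:00.
21:15 local − 8h = 13:15 UTC.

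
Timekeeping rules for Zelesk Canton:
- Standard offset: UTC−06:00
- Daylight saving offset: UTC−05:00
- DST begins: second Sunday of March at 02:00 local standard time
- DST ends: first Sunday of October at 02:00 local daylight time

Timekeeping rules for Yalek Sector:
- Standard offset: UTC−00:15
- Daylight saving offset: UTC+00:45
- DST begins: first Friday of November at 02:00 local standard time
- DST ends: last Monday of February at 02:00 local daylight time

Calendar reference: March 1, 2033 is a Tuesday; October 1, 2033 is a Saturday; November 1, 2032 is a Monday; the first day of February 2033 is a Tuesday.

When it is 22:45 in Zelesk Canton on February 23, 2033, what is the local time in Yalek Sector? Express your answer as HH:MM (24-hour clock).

05:30

1 March 2033 is a Tuesday, so the first Sunday is March 6 and the second is March 13.
1 October 2033 is a Saturday, so the first Sunday is October 2.
February 23, 2033 does not fall between 13 March and 2 October, so daylight saving is not in effect and Zelesk Canton is at UTC−06:00.
22:45 Zelesk Canton + 6h = 04:45 UTC (rolling into the next day, 24 February 2033).
1 November 2032 is a Monday, so the first Friday is November 5.
1 February 2033 is a Tuesday, so Mondays fall on 7, 14, 21, 28; the last is February 28.
At the standard offset (UTC−00:15), 04:45 UTC − 0h15m = 04:30 Yalek Sector standard time.
Daylight saving runs 5 November 2032 – 28 February 2033; the standard-time date in Yalek Sector, February 24, 2033, is inside that window, so Yalek Sector is at UTC+00:45.
04:45 UTC + 0h45m = 05:30 Yalek Sector.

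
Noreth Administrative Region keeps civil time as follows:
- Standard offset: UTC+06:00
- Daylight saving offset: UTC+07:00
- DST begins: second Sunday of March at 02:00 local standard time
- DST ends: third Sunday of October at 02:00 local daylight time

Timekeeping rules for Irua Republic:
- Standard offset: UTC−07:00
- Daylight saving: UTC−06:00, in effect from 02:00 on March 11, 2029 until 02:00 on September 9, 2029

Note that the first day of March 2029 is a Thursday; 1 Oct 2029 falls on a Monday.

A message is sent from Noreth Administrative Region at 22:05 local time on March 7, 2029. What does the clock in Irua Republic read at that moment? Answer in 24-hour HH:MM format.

09:05

1 March 2029 is a Thursday, so the first Sunday is March 4 and the second is March 11.
1 October 2029 is a Monday, so the first Sunday is October 7 and the third is October 21.
March 7, 2029 is outside the daylight-saving period (11 March – 21 October), so Noreth Administrative Region is on standard time, UTC+06:00.
22:05 Noreth Administrative Region − 6h = 16:05 UTC.
At the standard offset (UTC−07:00), 16:05 UTC − 7h = 09:05 Irua Republic standard time.
The standard-time date in Irua Republic, March 7, 2029, does not fall between 11 March and 9 September, so daylight saving is not in effect and Irua Republic is at UTC−07:00.
16:05 UTC − 7h = 09:05 Irua Republic.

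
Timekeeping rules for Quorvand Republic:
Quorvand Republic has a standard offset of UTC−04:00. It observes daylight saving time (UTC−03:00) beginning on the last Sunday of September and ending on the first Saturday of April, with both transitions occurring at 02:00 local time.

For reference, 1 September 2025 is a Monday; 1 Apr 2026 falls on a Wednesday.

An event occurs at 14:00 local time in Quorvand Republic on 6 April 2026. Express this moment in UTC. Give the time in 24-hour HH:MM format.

1 September 2025 is a Monday, so Sundays fall on 7, 14, 21, 28; the last is September 28.
1 April 2026 is a Wednesday, so the first Saturday is April 4.
6 April 2026 does not fall between 28 September 2025 and 4 April 2026, so daylight saving is not in effect and Quorvand Republic is at UTC−04:00.
14:00 local + 4h = 18:00 UTC.

18:00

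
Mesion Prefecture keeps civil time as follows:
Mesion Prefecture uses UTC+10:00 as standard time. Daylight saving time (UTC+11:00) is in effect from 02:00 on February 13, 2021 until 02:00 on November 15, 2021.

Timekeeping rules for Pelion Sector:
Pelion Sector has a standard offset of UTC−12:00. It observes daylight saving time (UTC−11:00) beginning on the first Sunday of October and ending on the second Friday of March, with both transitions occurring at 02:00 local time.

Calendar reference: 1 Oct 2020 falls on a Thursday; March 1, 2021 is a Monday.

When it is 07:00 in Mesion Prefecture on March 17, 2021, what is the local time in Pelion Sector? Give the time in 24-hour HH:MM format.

March 17, 2021 falls between 13 February and 15 November, so daylight saving is in effect and Mesion Prefecture is at UTC+11:00.
07:00 Mesion Prefecture − 11h = 20:00 UTC (rolling into the previous day, 16 March 2021).
1 October 2020 is a Thursday, so the first Sunday is October 4.
1 March 2021 is a Monday, so the first Friday is March 5 and the second is March 12.
At the standard offset (UTC−12:00), 20:00 UTC − 12h = 08:00 Pelion Sector standard time.
The standard-time date in Pelion Sector, March 16, 2021, does not fall between 4 October 2020 and 12 March 2021, so daylight saving is not in effect and Pelion Sector is at UTC−12:00.
20:00 UTC − 12h = 08:00 Pelion Sector.

08:00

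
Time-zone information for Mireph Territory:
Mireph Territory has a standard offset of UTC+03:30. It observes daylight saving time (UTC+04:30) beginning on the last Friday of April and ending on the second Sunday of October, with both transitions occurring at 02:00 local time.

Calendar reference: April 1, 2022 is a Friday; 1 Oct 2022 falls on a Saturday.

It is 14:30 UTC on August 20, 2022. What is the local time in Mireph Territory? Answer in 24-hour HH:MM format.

1 April 2022 is a Friday, so Fridays fall on 1, 8, 15, 22, 29; the last is April 29.
1 October 2022 is a Saturday, so the first Sunday is October 2 and the second is October 9.
At the standard offset (UTC+03:30), 14:30 UTC + 3h30m = 18:00 Mireph Territory standard time.
Daylight saving runs 29 April – 9 October; the standard-time date in Mireph Territory, August 20, 2022, is inside that window, so Mireph Territory is at UTC+04:30.
14:30 UTC + 4h30m = 19:00 local.

19:00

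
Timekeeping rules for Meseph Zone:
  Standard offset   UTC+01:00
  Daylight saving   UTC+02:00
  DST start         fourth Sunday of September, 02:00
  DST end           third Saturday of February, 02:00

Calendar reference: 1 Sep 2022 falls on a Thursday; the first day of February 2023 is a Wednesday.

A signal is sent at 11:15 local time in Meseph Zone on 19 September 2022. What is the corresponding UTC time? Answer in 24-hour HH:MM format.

10:15

1 September 2022 is a Thursday, so the first Sunday is September 4 and the fourth is September 25.
1 February 2023 is a Wednesday, so the first Saturday is February 4 and the third is February 18.
19 September 2022 is outside the daylight-saving period (25 September 2022 – 18 February 2023), so Meseph Zone is on standard time, UTC+01:00.
11:15 local − 1h = 10:15 UTC.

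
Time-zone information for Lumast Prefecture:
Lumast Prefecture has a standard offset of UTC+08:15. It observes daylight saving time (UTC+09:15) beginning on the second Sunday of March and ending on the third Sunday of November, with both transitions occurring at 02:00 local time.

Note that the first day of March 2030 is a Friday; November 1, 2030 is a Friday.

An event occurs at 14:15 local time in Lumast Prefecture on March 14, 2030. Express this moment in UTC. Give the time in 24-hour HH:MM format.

05:00

1 March 2030 is a Friday, so the first Sunday is March 3 and the second is March 10.
1 November 2030 is a Friday, so the first Sunday is November 3 and the third is November 17.
March 14, 2030 falls between 10 March and 17 November, so daylight saving is in effect and Lumast Prefecture is at UTC+09:15.
14:15 local − 9h15m = 05:00 UTC.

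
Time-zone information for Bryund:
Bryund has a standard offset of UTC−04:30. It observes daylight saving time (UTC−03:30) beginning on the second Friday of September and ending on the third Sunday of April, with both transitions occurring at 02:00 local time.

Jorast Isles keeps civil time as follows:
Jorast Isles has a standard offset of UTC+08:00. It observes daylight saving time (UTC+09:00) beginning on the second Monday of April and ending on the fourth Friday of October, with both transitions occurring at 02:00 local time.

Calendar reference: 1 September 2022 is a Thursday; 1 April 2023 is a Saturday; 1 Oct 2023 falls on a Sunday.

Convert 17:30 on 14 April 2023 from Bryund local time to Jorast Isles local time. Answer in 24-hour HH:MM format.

06:00

1 September 2022 is a Thursday, so the first Friday is September 2 and the second is September 9.
1 April 2023 is a Saturday, so the first Sunday is April 2 and the third is April 16.
Daylight saving runs 9 September 2022 – 16 April 2023; 14 April 2023 is inside that window, so Bryund is at UTC−03:30.
17:30 Bryund + 3h30m = 21:00 UTC.
1 April 2023 is a Saturday, so the first Monday is April 3 and the second is April 10.
1 October 2023 is a Sunday, so the first Friday is October 6 and the fourth is October 27.
At the standard offset (UTC+08:00), 21:00 UTC + 8h = 05:00 Jorast Isles standard time (rolling into the next day, 15 April 2023).
The standard-time date in Jorast Isles, 15 April 2023, falls between 10 April and 27 October, so daylight saving is in effect and Jorast Isles is at UTC+09:00.
21:00 UTC + 9h = 06:00 Jorast Isles (rolling into the next day, 15 April 2023).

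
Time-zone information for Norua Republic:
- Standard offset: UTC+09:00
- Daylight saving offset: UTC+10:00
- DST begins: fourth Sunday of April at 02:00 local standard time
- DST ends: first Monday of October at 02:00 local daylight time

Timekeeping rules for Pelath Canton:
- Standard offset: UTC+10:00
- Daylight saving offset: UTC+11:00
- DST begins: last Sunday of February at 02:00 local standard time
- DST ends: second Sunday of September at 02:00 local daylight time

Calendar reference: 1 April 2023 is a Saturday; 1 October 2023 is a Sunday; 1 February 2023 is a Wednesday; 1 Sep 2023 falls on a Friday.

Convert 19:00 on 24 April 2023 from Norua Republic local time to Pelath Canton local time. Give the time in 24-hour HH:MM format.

1 April 2023 is a Saturday, so the first Sunday is April 2 and the fourth is April 23.
1 October 2023 is a Sunday, so the first Monday is October 2.
24 April 2023 falls between 23 April and 2 October, so daylight saving is in effect and Norua Republic is at UTC+10:00.
19:00 Norua Republic − 10h = 09:00 UTC.
1 February 2023 is a Wednesday, so Sundays fall on 5, 12, 19, 26; the last is February 26.
1 September 2023 is a Friday, so the first Sunday is September 3 and the second is September 10.
At the standard offset (UTC+10:00), 09:00 UTC + 10h = 19:00 Pelath Canton standard time.
The standard-time date in Pelath Canton, 24 April 2023, falls between 26 February and 10 September, so daylight saving is in effect and Pelath Canton is at UTC+11:00.
09:00 UTC + 11h = 20:00 Pelath Canton.

20:00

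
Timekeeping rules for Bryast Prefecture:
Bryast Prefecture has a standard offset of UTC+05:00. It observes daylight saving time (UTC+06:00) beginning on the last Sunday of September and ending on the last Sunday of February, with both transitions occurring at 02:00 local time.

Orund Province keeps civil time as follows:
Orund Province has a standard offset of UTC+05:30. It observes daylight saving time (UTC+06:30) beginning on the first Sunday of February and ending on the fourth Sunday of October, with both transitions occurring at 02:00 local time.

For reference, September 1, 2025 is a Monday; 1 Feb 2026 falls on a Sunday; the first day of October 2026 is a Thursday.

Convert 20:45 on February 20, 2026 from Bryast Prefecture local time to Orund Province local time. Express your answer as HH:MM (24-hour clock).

21:15

1 September 2025 is a Monday, so Sundays fall on 7, 14, 21, 28; the last is September 28.
1 February 2026 is a Sunday, so Sundays fall on 1, 8, 15, 22; the last is February 22.
Daylight saving runs 28 September 2025 – 22 February 2026; February 20, 2026 is inside that window, so Bryast Prefecture is at UTC+06:00.
20:45 Bryast Prefecture − 6h = 14:45 UTC.
1 February 2026 is a Sunday, so the first Sunday is February 1.
1 October 2026 is a Thursday, so the first Sunday is October 4 and the fourth is October 25.
At the standard offset (UTC+05:30), 14:45 UTC + 5h30m = 20:15 Orund Province standard time.
The standard-time date in Orund Province, February 20, 2026, falls between 1 February and 25 October, so daylight saving is in effect and Orund Province is at UTC+06:30.
14:45 UTC + 6h30m = 21:15 Orund Province.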